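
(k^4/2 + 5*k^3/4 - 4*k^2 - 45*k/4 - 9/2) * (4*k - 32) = 2*k^5 - 11*k^4 - 56*k^3 + 83*k^2 + 342*k + 144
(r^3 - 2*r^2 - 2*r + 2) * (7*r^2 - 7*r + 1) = 7*r^5 - 21*r^4 + r^3 + 26*r^2 - 16*r + 2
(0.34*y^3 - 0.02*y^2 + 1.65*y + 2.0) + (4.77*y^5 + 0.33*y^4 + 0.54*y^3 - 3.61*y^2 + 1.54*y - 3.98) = 4.77*y^5 + 0.33*y^4 + 0.88*y^3 - 3.63*y^2 + 3.19*y - 1.98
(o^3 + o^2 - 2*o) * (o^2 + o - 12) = o^5 + 2*o^4 - 13*o^3 - 14*o^2 + 24*o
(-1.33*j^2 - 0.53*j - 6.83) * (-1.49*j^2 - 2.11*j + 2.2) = 1.9817*j^4 + 3.596*j^3 + 8.369*j^2 + 13.2453*j - 15.026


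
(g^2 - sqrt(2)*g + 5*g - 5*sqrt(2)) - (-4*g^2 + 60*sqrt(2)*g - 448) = 5*g^2 - 61*sqrt(2)*g + 5*g - 5*sqrt(2) + 448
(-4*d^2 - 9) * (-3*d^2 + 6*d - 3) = 12*d^4 - 24*d^3 + 39*d^2 - 54*d + 27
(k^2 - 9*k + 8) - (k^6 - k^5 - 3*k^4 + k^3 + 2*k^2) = -k^6 + k^5 + 3*k^4 - k^3 - k^2 - 9*k + 8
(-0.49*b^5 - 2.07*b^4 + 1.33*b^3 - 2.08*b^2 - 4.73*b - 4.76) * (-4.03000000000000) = 1.9747*b^5 + 8.3421*b^4 - 5.3599*b^3 + 8.3824*b^2 + 19.0619*b + 19.1828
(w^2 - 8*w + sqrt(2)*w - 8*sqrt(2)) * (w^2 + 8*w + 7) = w^4 + sqrt(2)*w^3 - 57*w^2 - 57*sqrt(2)*w - 56*w - 56*sqrt(2)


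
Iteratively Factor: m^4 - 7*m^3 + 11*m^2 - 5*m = (m)*(m^3 - 7*m^2 + 11*m - 5) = m*(m - 1)*(m^2 - 6*m + 5) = m*(m - 5)*(m - 1)*(m - 1)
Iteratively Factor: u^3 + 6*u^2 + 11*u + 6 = (u + 3)*(u^2 + 3*u + 2) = (u + 2)*(u + 3)*(u + 1)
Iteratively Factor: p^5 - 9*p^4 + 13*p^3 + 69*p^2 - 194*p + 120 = (p - 5)*(p^4 - 4*p^3 - 7*p^2 + 34*p - 24) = (p - 5)*(p - 2)*(p^3 - 2*p^2 - 11*p + 12) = (p - 5)*(p - 4)*(p - 2)*(p^2 + 2*p - 3) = (p - 5)*(p - 4)*(p - 2)*(p - 1)*(p + 3)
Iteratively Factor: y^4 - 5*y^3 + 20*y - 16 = (y - 4)*(y^3 - y^2 - 4*y + 4) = (y - 4)*(y - 1)*(y^2 - 4) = (y - 4)*(y - 1)*(y + 2)*(y - 2)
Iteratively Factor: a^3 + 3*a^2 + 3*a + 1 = (a + 1)*(a^2 + 2*a + 1) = (a + 1)^2*(a + 1)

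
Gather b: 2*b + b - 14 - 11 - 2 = 3*b - 27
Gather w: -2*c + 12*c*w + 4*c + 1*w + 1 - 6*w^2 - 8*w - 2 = 2*c - 6*w^2 + w*(12*c - 7) - 1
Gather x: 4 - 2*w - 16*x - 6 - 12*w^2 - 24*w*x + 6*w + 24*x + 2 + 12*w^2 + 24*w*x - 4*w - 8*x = 0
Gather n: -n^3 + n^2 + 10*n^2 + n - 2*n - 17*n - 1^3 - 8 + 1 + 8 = -n^3 + 11*n^2 - 18*n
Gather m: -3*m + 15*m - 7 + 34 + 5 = 12*m + 32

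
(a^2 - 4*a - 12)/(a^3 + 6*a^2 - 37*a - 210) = (a + 2)/(a^2 + 12*a + 35)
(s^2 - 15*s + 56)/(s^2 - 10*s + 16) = (s - 7)/(s - 2)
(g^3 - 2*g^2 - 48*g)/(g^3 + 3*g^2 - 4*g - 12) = g*(g^2 - 2*g - 48)/(g^3 + 3*g^2 - 4*g - 12)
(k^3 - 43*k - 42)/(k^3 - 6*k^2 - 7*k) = (k + 6)/k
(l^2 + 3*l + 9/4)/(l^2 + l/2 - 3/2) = (l + 3/2)/(l - 1)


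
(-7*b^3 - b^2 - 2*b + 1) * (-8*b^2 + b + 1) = 56*b^5 + b^4 + 8*b^3 - 11*b^2 - b + 1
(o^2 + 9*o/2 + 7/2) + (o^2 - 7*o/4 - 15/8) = 2*o^2 + 11*o/4 + 13/8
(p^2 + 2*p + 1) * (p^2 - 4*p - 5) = p^4 - 2*p^3 - 12*p^2 - 14*p - 5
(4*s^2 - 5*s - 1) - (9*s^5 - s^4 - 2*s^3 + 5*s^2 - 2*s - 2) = -9*s^5 + s^4 + 2*s^3 - s^2 - 3*s + 1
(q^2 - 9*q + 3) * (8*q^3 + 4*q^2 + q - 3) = 8*q^5 - 68*q^4 - 11*q^3 + 30*q - 9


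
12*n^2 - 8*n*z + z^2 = (-6*n + z)*(-2*n + z)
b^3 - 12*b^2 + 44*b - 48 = (b - 6)*(b - 4)*(b - 2)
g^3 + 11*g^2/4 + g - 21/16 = (g - 1/2)*(g + 3/2)*(g + 7/4)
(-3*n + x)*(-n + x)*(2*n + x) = 6*n^3 - 5*n^2*x - 2*n*x^2 + x^3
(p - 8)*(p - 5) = p^2 - 13*p + 40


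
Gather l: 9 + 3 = 12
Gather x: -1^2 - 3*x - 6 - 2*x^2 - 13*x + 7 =-2*x^2 - 16*x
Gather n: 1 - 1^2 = 0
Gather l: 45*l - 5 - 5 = 45*l - 10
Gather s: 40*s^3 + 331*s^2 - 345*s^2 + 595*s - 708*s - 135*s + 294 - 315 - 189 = 40*s^3 - 14*s^2 - 248*s - 210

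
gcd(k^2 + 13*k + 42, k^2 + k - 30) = k + 6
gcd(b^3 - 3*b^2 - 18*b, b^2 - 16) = 1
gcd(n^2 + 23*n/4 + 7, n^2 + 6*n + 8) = n + 4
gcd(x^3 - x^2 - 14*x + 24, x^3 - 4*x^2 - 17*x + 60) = x^2 + x - 12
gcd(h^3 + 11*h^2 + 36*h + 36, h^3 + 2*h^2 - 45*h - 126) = h^2 + 9*h + 18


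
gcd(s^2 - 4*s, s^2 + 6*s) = s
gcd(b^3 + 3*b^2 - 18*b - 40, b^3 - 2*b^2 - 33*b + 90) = 1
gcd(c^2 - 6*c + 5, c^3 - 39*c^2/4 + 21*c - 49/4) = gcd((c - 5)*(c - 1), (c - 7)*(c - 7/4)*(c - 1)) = c - 1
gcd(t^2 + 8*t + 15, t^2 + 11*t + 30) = t + 5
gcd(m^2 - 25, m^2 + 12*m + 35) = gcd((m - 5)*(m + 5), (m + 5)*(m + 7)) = m + 5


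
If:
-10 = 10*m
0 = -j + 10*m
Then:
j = -10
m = -1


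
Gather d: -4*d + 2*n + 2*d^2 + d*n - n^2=2*d^2 + d*(n - 4) - n^2 + 2*n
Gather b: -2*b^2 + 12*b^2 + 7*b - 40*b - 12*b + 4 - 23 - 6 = 10*b^2 - 45*b - 25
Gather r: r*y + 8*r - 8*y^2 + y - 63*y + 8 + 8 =r*(y + 8) - 8*y^2 - 62*y + 16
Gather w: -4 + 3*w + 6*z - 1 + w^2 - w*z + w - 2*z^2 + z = w^2 + w*(4 - z) - 2*z^2 + 7*z - 5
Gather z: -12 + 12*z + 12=12*z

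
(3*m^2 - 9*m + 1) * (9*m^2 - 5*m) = 27*m^4 - 96*m^3 + 54*m^2 - 5*m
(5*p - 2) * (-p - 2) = -5*p^2 - 8*p + 4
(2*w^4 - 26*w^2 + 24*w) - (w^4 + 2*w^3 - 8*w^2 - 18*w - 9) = w^4 - 2*w^3 - 18*w^2 + 42*w + 9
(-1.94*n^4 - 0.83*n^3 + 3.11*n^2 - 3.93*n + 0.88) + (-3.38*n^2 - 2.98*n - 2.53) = -1.94*n^4 - 0.83*n^3 - 0.27*n^2 - 6.91*n - 1.65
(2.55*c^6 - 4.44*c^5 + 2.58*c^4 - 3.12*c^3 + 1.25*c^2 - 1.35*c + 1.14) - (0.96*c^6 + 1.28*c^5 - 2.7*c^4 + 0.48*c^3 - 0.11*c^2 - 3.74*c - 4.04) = 1.59*c^6 - 5.72*c^5 + 5.28*c^4 - 3.6*c^3 + 1.36*c^2 + 2.39*c + 5.18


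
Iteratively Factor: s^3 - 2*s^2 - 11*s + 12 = (s - 1)*(s^2 - s - 12) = (s - 1)*(s + 3)*(s - 4)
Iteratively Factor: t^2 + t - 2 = (t - 1)*(t + 2)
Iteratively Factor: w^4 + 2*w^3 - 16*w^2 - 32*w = (w)*(w^3 + 2*w^2 - 16*w - 32) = w*(w + 4)*(w^2 - 2*w - 8) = w*(w + 2)*(w + 4)*(w - 4)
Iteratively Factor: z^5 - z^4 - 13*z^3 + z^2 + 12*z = (z)*(z^4 - z^3 - 13*z^2 + z + 12) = z*(z + 3)*(z^3 - 4*z^2 - z + 4) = z*(z - 1)*(z + 3)*(z^2 - 3*z - 4) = z*(z - 1)*(z + 1)*(z + 3)*(z - 4)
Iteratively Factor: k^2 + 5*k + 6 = (k + 3)*(k + 2)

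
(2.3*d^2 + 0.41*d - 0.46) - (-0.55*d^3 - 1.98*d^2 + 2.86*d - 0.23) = 0.55*d^3 + 4.28*d^2 - 2.45*d - 0.23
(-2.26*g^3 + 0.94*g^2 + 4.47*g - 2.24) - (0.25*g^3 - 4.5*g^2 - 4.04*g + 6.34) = -2.51*g^3 + 5.44*g^2 + 8.51*g - 8.58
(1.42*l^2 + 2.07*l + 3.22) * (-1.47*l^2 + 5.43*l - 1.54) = -2.0874*l^4 + 4.6677*l^3 + 4.3199*l^2 + 14.2968*l - 4.9588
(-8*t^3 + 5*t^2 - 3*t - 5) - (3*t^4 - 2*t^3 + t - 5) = -3*t^4 - 6*t^3 + 5*t^2 - 4*t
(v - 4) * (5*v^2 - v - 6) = 5*v^3 - 21*v^2 - 2*v + 24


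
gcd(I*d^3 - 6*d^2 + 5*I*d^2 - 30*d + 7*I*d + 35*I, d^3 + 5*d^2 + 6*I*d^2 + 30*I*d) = d + 5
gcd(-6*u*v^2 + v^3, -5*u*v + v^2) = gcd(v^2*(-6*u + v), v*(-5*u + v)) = v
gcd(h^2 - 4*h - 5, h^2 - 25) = h - 5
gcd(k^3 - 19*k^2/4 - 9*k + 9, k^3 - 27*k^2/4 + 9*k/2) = k^2 - 27*k/4 + 9/2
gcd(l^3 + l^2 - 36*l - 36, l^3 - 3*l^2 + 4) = l + 1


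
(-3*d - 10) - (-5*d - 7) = 2*d - 3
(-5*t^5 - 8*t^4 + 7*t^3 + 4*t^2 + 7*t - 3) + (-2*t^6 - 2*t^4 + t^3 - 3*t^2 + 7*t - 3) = -2*t^6 - 5*t^5 - 10*t^4 + 8*t^3 + t^2 + 14*t - 6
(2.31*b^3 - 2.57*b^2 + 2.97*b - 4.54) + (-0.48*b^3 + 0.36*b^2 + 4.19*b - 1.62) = 1.83*b^3 - 2.21*b^2 + 7.16*b - 6.16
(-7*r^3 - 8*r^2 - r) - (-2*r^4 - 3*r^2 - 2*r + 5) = 2*r^4 - 7*r^3 - 5*r^2 + r - 5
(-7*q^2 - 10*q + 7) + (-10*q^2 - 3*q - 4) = -17*q^2 - 13*q + 3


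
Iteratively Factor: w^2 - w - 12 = (w + 3)*(w - 4)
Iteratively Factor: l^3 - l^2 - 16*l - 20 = (l + 2)*(l^2 - 3*l - 10) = (l - 5)*(l + 2)*(l + 2)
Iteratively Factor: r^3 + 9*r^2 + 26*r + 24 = (r + 2)*(r^2 + 7*r + 12) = (r + 2)*(r + 3)*(r + 4)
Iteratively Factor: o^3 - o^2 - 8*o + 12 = (o + 3)*(o^2 - 4*o + 4) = (o - 2)*(o + 3)*(o - 2)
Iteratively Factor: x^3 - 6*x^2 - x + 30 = (x + 2)*(x^2 - 8*x + 15) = (x - 5)*(x + 2)*(x - 3)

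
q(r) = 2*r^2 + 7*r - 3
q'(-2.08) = -1.32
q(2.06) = 19.91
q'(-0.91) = 3.36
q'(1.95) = 14.80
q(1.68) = 14.40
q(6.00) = 111.00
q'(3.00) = 19.00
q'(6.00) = 31.00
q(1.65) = 14.00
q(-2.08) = -8.91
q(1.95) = 18.26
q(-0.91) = -7.71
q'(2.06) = 15.24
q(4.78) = 76.16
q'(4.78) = 26.12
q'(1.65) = 13.60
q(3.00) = 36.00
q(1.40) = 10.72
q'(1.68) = 13.72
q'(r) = 4*r + 7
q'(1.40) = 12.60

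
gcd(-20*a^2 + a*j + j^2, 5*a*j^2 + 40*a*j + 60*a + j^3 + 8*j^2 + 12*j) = 5*a + j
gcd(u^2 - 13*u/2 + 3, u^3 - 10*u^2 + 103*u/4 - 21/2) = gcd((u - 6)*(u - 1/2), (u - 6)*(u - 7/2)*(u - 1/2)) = u^2 - 13*u/2 + 3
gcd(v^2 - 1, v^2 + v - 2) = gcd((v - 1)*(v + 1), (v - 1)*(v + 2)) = v - 1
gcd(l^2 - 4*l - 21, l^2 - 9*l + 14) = l - 7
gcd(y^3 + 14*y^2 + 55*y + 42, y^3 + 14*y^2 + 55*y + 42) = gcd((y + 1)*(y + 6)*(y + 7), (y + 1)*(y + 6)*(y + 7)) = y^3 + 14*y^2 + 55*y + 42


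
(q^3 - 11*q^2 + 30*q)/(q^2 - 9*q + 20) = q*(q - 6)/(q - 4)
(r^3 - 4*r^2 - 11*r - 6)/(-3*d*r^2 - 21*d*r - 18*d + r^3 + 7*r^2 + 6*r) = (r^2 - 5*r - 6)/(-3*d*r - 18*d + r^2 + 6*r)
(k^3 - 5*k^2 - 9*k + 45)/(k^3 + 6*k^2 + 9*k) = (k^2 - 8*k + 15)/(k*(k + 3))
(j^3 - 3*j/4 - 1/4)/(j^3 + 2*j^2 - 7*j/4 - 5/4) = (2*j + 1)/(2*j + 5)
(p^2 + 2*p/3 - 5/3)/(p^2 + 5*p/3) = (p - 1)/p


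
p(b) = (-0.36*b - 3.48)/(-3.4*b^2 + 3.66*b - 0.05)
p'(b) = (-0.36*b - 3.48)*(6.8*b - 3.66)/(-3.4*b^2 + 3.66*b - 0.05)^2 - 0.36/(-3.4*b^2 + 3.66*b - 0.05)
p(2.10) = 0.58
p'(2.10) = -0.78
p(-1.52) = 0.22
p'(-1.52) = 0.25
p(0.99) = -15.91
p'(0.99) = -204.31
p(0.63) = -4.09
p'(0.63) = -3.21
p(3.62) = 0.15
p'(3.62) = -0.09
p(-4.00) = 0.03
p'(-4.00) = 0.02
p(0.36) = -4.36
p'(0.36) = 5.96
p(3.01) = 0.23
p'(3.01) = -0.18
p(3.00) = 0.23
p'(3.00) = -0.18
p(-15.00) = -0.00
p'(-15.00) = 0.00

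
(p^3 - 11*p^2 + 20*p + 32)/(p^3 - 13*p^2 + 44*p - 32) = (p + 1)/(p - 1)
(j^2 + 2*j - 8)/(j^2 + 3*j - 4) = (j - 2)/(j - 1)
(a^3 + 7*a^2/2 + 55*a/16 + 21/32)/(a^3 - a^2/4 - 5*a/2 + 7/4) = (8*a^2 + 14*a + 3)/(8*(a^2 - 2*a + 1))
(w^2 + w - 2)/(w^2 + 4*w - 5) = (w + 2)/(w + 5)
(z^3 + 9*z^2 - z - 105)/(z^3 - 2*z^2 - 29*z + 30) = (z^2 + 4*z - 21)/(z^2 - 7*z + 6)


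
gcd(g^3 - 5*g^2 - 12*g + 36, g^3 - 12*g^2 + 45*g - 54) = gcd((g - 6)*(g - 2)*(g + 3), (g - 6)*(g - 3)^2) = g - 6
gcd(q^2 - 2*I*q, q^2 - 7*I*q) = q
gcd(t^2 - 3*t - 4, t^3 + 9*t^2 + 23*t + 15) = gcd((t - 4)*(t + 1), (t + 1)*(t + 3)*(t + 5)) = t + 1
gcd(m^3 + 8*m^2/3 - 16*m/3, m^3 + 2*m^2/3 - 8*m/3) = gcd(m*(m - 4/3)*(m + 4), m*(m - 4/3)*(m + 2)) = m^2 - 4*m/3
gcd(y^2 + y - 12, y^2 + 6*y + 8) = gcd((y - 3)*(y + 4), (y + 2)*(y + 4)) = y + 4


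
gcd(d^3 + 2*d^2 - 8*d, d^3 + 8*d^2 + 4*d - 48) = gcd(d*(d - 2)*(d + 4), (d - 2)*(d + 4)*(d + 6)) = d^2 + 2*d - 8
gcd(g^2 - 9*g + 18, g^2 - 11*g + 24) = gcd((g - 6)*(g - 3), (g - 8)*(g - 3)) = g - 3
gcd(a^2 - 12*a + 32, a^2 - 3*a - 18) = 1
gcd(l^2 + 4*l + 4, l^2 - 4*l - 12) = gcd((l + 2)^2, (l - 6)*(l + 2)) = l + 2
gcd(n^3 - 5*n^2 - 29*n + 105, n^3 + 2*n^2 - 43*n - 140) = n^2 - 2*n - 35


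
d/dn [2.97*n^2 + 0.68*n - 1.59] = 5.94*n + 0.68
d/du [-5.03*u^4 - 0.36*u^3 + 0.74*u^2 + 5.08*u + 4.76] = -20.12*u^3 - 1.08*u^2 + 1.48*u + 5.08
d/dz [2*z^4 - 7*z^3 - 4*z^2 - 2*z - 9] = 8*z^3 - 21*z^2 - 8*z - 2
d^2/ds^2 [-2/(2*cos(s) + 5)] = 4*(-5*cos(s) + cos(2*s) - 3)/(2*cos(s) + 5)^3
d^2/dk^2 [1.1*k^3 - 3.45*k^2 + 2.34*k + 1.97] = 6.6*k - 6.9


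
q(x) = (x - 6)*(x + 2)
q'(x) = 2*x - 4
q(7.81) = 17.76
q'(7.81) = 11.62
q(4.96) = -7.24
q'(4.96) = 5.92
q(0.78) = -14.51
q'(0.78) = -2.44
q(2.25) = -15.94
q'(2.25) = 0.50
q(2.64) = -15.59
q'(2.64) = 1.28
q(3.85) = -12.58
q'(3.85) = 3.70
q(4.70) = -8.71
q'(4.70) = 5.40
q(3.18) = -14.61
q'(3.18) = 2.36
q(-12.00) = 180.00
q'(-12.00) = -28.00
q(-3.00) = 9.00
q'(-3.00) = -10.00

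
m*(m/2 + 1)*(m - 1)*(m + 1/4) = m^4/2 + 5*m^3/8 - 7*m^2/8 - m/4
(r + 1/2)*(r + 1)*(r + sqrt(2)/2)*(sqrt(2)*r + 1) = sqrt(2)*r^4 + 2*r^3 + 3*sqrt(2)*r^3/2 + sqrt(2)*r^2 + 3*r^2 + r + 3*sqrt(2)*r/4 + sqrt(2)/4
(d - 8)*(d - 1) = d^2 - 9*d + 8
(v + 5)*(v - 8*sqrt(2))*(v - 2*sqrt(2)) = v^3 - 10*sqrt(2)*v^2 + 5*v^2 - 50*sqrt(2)*v + 32*v + 160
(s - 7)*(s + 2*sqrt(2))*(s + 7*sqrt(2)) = s^3 - 7*s^2 + 9*sqrt(2)*s^2 - 63*sqrt(2)*s + 28*s - 196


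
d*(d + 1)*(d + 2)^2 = d^4 + 5*d^3 + 8*d^2 + 4*d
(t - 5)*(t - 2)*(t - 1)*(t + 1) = t^4 - 7*t^3 + 9*t^2 + 7*t - 10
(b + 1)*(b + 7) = b^2 + 8*b + 7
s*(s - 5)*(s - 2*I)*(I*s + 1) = I*s^4 + 3*s^3 - 5*I*s^3 - 15*s^2 - 2*I*s^2 + 10*I*s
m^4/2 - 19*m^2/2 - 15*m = m*(m/2 + 1)*(m - 5)*(m + 3)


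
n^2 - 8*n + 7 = (n - 7)*(n - 1)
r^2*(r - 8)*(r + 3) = r^4 - 5*r^3 - 24*r^2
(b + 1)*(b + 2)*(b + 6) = b^3 + 9*b^2 + 20*b + 12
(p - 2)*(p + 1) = p^2 - p - 2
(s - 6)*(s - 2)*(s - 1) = s^3 - 9*s^2 + 20*s - 12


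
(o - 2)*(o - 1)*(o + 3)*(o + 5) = o^4 + 5*o^3 - 7*o^2 - 29*o + 30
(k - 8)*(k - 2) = k^2 - 10*k + 16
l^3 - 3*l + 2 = (l - 1)^2*(l + 2)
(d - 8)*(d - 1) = d^2 - 9*d + 8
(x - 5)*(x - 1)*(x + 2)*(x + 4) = x^4 - 23*x^2 - 18*x + 40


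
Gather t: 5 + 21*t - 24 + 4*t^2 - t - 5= 4*t^2 + 20*t - 24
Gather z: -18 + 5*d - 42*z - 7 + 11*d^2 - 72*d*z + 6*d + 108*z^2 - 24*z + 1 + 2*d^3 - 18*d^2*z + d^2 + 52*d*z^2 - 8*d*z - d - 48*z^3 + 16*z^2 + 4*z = 2*d^3 + 12*d^2 + 10*d - 48*z^3 + z^2*(52*d + 124) + z*(-18*d^2 - 80*d - 62) - 24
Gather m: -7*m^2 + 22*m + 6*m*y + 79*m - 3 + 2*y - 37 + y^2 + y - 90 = -7*m^2 + m*(6*y + 101) + y^2 + 3*y - 130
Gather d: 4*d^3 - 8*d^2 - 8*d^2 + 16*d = 4*d^3 - 16*d^2 + 16*d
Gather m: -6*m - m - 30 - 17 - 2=-7*m - 49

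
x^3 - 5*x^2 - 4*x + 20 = (x - 5)*(x - 2)*(x + 2)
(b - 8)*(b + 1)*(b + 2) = b^3 - 5*b^2 - 22*b - 16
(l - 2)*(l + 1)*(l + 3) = l^3 + 2*l^2 - 5*l - 6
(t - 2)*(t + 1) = t^2 - t - 2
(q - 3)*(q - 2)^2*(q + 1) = q^4 - 6*q^3 + 9*q^2 + 4*q - 12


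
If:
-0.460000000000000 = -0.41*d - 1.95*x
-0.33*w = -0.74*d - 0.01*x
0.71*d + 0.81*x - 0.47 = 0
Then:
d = 0.52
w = 1.16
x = 0.13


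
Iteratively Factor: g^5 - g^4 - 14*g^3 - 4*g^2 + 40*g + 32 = (g + 1)*(g^4 - 2*g^3 - 12*g^2 + 8*g + 32) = (g - 2)*(g + 1)*(g^3 - 12*g - 16) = (g - 4)*(g - 2)*(g + 1)*(g^2 + 4*g + 4) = (g - 4)*(g - 2)*(g + 1)*(g + 2)*(g + 2)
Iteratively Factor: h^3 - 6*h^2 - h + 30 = (h - 5)*(h^2 - h - 6) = (h - 5)*(h - 3)*(h + 2)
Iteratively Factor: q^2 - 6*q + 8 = (q - 2)*(q - 4)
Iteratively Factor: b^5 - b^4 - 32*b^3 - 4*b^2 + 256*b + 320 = (b - 5)*(b^4 + 4*b^3 - 12*b^2 - 64*b - 64) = (b - 5)*(b - 4)*(b^3 + 8*b^2 + 20*b + 16) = (b - 5)*(b - 4)*(b + 4)*(b^2 + 4*b + 4) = (b - 5)*(b - 4)*(b + 2)*(b + 4)*(b + 2)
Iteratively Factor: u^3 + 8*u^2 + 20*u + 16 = (u + 2)*(u^2 + 6*u + 8) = (u + 2)*(u + 4)*(u + 2)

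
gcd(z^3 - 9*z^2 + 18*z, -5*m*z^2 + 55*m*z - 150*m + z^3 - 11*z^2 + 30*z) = z - 6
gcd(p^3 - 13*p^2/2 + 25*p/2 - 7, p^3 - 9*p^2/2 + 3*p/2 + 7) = p^2 - 11*p/2 + 7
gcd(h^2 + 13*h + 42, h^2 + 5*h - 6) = h + 6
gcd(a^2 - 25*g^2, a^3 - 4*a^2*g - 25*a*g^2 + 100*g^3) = a^2 - 25*g^2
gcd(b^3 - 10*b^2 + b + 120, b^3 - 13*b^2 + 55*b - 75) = b - 5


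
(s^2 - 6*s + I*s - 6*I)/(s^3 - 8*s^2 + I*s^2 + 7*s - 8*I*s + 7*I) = (s - 6)/(s^2 - 8*s + 7)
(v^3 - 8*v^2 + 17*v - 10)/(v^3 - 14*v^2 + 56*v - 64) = (v^2 - 6*v + 5)/(v^2 - 12*v + 32)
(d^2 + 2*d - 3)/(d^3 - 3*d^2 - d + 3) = (d + 3)/(d^2 - 2*d - 3)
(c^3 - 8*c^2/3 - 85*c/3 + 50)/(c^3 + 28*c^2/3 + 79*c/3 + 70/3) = (3*c^2 - 23*c + 30)/(3*c^2 + 13*c + 14)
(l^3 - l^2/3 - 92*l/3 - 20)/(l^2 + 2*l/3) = l - 1 - 30/l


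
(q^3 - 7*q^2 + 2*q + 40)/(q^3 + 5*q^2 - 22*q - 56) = (q - 5)/(q + 7)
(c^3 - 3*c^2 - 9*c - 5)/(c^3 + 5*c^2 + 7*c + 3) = (c - 5)/(c + 3)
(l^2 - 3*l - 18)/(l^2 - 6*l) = (l + 3)/l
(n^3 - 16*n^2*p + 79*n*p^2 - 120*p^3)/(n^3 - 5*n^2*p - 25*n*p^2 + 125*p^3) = (-n^2 + 11*n*p - 24*p^2)/(-n^2 + 25*p^2)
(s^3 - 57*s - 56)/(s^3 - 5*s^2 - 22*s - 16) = (s + 7)/(s + 2)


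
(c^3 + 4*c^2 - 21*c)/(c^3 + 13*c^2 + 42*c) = (c - 3)/(c + 6)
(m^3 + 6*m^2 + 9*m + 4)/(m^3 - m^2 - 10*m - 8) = (m^2 + 5*m + 4)/(m^2 - 2*m - 8)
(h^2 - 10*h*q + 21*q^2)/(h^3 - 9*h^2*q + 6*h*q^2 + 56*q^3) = (-h + 3*q)/(-h^2 + 2*h*q + 8*q^2)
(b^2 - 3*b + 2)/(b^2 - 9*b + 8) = (b - 2)/(b - 8)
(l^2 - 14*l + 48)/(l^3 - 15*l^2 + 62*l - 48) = 1/(l - 1)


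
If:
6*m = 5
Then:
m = 5/6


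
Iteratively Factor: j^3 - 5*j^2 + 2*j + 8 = (j - 4)*(j^2 - j - 2) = (j - 4)*(j + 1)*(j - 2)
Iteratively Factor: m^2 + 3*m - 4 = (m - 1)*(m + 4)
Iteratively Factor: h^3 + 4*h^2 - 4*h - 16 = (h + 2)*(h^2 + 2*h - 8) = (h + 2)*(h + 4)*(h - 2)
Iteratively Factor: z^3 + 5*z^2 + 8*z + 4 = (z + 1)*(z^2 + 4*z + 4) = (z + 1)*(z + 2)*(z + 2)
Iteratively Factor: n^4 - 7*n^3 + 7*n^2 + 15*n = (n - 3)*(n^3 - 4*n^2 - 5*n) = (n - 5)*(n - 3)*(n^2 + n) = n*(n - 5)*(n - 3)*(n + 1)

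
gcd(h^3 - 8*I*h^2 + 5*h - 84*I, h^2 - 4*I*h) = h - 4*I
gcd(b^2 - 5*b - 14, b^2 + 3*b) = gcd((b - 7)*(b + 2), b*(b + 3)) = 1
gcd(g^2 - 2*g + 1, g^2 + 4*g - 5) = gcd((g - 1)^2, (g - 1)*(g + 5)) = g - 1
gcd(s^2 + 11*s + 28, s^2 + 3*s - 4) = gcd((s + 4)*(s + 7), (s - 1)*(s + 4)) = s + 4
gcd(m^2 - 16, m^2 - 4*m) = m - 4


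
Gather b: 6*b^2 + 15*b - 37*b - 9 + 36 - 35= 6*b^2 - 22*b - 8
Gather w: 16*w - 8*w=8*w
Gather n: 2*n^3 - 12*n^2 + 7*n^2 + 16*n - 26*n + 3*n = 2*n^3 - 5*n^2 - 7*n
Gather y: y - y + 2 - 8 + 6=0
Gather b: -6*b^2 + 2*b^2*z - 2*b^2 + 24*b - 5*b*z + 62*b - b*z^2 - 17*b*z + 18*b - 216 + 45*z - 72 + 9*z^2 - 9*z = b^2*(2*z - 8) + b*(-z^2 - 22*z + 104) + 9*z^2 + 36*z - 288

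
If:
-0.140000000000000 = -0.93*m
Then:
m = 0.15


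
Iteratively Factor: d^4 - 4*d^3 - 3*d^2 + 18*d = (d)*(d^3 - 4*d^2 - 3*d + 18) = d*(d + 2)*(d^2 - 6*d + 9) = d*(d - 3)*(d + 2)*(d - 3)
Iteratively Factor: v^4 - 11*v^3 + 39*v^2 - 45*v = (v)*(v^3 - 11*v^2 + 39*v - 45) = v*(v - 3)*(v^2 - 8*v + 15) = v*(v - 3)^2*(v - 5)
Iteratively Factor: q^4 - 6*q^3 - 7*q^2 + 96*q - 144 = (q - 3)*(q^3 - 3*q^2 - 16*q + 48) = (q - 3)^2*(q^2 - 16) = (q - 3)^2*(q + 4)*(q - 4)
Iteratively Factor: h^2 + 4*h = (h)*(h + 4)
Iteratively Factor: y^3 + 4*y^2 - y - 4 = (y - 1)*(y^2 + 5*y + 4) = (y - 1)*(y + 1)*(y + 4)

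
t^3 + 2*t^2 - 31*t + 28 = (t - 4)*(t - 1)*(t + 7)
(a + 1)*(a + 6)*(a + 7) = a^3 + 14*a^2 + 55*a + 42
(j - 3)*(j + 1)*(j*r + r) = j^3*r - j^2*r - 5*j*r - 3*r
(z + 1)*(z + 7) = z^2 + 8*z + 7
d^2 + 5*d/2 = d*(d + 5/2)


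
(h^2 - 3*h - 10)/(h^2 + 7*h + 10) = (h - 5)/(h + 5)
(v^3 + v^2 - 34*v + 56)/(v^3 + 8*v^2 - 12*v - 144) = (v^2 + 5*v - 14)/(v^2 + 12*v + 36)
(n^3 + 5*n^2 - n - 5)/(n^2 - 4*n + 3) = (n^2 + 6*n + 5)/(n - 3)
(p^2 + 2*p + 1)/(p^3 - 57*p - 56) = (p + 1)/(p^2 - p - 56)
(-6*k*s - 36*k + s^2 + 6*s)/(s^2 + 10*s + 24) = (-6*k + s)/(s + 4)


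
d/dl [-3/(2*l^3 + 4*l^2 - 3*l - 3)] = 3*(6*l^2 + 8*l - 3)/(2*l^3 + 4*l^2 - 3*l - 3)^2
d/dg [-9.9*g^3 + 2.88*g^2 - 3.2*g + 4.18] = -29.7*g^2 + 5.76*g - 3.2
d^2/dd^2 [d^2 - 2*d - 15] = 2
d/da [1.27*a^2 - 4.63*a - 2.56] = 2.54*a - 4.63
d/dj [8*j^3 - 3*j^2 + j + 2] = 24*j^2 - 6*j + 1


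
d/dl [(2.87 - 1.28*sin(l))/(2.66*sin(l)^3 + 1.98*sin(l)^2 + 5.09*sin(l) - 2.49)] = (6.8096*sin(l)^3 - 20.3682*sin(l)^2 - 11.3652*sin(l) - 11.4211)*cos(l)/(7.0756*sin(l)^6 + 10.5336*sin(l)^5 + 30.9992*sin(l)^4 + 6.9096*sin(l)^3 + 16.0477*sin(l)^2 - 25.3482*sin(l) + 6.2001)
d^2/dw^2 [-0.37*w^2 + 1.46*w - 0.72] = -0.740000000000000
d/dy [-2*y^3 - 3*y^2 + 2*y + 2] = -6*y^2 - 6*y + 2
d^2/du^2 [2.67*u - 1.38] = 0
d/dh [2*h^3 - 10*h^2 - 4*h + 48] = 6*h^2 - 20*h - 4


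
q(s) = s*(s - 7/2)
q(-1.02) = 4.61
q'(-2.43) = -8.36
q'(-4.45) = -12.40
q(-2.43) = 14.41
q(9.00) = 49.50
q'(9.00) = 14.50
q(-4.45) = 35.38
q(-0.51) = 2.05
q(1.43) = -2.96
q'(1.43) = -0.64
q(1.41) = -2.95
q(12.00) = 102.00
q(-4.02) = 30.23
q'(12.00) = 20.50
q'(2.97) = 2.44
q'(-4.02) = -11.54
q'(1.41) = -0.68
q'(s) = 2*s - 7/2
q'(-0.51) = -4.52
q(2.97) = -1.57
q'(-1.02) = -5.54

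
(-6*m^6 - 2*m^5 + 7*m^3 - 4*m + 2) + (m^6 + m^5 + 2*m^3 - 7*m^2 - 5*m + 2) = -5*m^6 - m^5 + 9*m^3 - 7*m^2 - 9*m + 4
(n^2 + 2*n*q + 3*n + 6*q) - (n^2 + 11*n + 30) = 2*n*q - 8*n + 6*q - 30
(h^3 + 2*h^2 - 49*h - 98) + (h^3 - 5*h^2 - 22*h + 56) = 2*h^3 - 3*h^2 - 71*h - 42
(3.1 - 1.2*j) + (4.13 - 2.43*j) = 7.23 - 3.63*j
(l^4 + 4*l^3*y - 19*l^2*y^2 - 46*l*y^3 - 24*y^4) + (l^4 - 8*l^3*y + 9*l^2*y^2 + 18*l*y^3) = 2*l^4 - 4*l^3*y - 10*l^2*y^2 - 28*l*y^3 - 24*y^4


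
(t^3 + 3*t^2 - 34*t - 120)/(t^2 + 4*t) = t - 1 - 30/t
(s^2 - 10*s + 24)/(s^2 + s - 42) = (s - 4)/(s + 7)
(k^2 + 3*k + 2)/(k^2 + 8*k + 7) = (k + 2)/(k + 7)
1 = 1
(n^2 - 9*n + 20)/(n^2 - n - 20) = (n - 4)/(n + 4)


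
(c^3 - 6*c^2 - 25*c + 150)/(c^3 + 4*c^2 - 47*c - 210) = (c^2 - 11*c + 30)/(c^2 - c - 42)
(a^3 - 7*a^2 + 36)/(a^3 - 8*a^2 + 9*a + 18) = (a + 2)/(a + 1)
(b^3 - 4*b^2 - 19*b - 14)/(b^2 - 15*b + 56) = (b^2 + 3*b + 2)/(b - 8)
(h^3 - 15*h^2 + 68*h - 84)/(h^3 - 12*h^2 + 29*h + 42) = (h - 2)/(h + 1)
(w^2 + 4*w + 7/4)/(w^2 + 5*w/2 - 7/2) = (w + 1/2)/(w - 1)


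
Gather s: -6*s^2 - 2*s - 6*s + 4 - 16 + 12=-6*s^2 - 8*s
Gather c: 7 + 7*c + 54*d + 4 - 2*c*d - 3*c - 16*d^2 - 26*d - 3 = c*(4 - 2*d) - 16*d^2 + 28*d + 8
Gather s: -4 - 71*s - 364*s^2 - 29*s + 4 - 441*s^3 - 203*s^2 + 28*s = -441*s^3 - 567*s^2 - 72*s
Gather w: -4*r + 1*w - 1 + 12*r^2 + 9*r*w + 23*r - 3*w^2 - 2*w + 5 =12*r^2 + 19*r - 3*w^2 + w*(9*r - 1) + 4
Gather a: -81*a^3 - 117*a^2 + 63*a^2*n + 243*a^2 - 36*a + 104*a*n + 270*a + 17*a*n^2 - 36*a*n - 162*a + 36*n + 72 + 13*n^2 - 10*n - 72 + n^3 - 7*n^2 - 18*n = -81*a^3 + a^2*(63*n + 126) + a*(17*n^2 + 68*n + 72) + n^3 + 6*n^2 + 8*n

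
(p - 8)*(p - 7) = p^2 - 15*p + 56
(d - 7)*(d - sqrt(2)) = d^2 - 7*d - sqrt(2)*d + 7*sqrt(2)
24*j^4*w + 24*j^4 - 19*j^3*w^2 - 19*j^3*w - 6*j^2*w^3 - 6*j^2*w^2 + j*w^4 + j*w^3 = (-8*j + w)*(-j + w)*(3*j + w)*(j*w + j)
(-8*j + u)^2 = 64*j^2 - 16*j*u + u^2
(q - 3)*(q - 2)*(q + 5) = q^3 - 19*q + 30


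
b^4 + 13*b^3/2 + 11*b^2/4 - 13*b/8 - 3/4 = (b - 1/2)*(b + 1/2)^2*(b + 6)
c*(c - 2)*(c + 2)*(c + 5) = c^4 + 5*c^3 - 4*c^2 - 20*c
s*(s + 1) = s^2 + s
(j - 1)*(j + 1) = j^2 - 1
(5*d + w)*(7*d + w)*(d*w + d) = 35*d^3*w + 35*d^3 + 12*d^2*w^2 + 12*d^2*w + d*w^3 + d*w^2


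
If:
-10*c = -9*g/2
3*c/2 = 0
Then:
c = 0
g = 0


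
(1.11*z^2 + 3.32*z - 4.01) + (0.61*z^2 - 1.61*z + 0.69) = 1.72*z^2 + 1.71*z - 3.32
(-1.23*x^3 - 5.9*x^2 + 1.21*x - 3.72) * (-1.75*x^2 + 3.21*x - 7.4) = 2.1525*x^5 + 6.3767*x^4 - 11.9545*x^3 + 54.0541*x^2 - 20.8952*x + 27.528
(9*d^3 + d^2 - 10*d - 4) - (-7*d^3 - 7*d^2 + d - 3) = 16*d^3 + 8*d^2 - 11*d - 1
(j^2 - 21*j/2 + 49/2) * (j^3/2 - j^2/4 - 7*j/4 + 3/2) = j^5/2 - 11*j^4/2 + 105*j^3/8 + 55*j^2/4 - 469*j/8 + 147/4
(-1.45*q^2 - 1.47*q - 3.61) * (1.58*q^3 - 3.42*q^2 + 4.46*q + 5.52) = -2.291*q^5 + 2.6364*q^4 - 7.1434*q^3 - 2.214*q^2 - 24.215*q - 19.9272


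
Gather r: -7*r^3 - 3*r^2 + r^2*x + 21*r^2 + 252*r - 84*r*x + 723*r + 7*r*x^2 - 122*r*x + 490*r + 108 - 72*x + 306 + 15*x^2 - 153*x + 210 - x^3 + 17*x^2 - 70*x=-7*r^3 + r^2*(x + 18) + r*(7*x^2 - 206*x + 1465) - x^3 + 32*x^2 - 295*x + 624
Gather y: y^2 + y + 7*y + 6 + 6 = y^2 + 8*y + 12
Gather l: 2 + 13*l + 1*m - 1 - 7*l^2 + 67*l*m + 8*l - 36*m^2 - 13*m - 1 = -7*l^2 + l*(67*m + 21) - 36*m^2 - 12*m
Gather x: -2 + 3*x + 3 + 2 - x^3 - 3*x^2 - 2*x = -x^3 - 3*x^2 + x + 3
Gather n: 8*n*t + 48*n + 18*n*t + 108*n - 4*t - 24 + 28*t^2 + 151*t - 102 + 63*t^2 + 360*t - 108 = n*(26*t + 156) + 91*t^2 + 507*t - 234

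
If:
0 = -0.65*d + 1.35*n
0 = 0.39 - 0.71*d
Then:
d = 0.55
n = 0.26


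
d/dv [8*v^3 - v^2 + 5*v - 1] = 24*v^2 - 2*v + 5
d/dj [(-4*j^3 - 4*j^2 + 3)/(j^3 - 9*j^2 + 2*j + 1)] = (40*j^4 - 16*j^3 - 29*j^2 + 46*j - 6)/(j^6 - 18*j^5 + 85*j^4 - 34*j^3 - 14*j^2 + 4*j + 1)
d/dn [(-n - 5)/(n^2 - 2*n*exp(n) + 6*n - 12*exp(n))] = (-n^2 + 2*n*exp(n) - 6*n - 2*(n + 5)*(n*exp(n) - n + 7*exp(n) - 3) + 12*exp(n))/(n^2 - 2*n*exp(n) + 6*n - 12*exp(n))^2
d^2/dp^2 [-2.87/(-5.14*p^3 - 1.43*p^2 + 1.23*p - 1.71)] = (-(88.5108*p + 8.2082)*(5.14*p^3 + 1.43*p^2 - 1.23*p + 1.71) + 2.87*(15.42*p^2 + 2.86*p - 1.23)*(30.84*p^2 + 5.72*p - 2.46))/(5.14*p^3 + 1.43*p^2 - 1.23*p + 1.71)^3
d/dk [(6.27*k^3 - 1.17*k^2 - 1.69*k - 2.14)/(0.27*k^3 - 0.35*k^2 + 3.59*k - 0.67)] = (-1.8786*k^4 + 45.9312*k^3 - 15.6611*k^2 + 0.0697999999999999*k + 8.8149)/(0.0729*k^6 - 0.189*k^5 + 2.0611*k^4 - 2.8748*k^3 + 13.3571*k^2 - 4.8106*k + 0.4489)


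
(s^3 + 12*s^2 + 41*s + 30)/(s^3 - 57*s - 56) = (s^2 + 11*s + 30)/(s^2 - s - 56)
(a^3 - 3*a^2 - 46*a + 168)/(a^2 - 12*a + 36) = (a^2 + 3*a - 28)/(a - 6)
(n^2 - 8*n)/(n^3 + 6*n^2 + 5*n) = (n - 8)/(n^2 + 6*n + 5)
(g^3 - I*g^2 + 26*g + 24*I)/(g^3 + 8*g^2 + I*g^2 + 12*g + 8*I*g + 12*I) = (g^2 - 2*I*g + 24)/(g^2 + 8*g + 12)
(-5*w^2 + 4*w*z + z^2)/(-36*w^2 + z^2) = (5*w^2 - 4*w*z - z^2)/(36*w^2 - z^2)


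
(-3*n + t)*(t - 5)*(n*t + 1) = -3*n^2*t^2 + 15*n^2*t + n*t^3 - 5*n*t^2 - 3*n*t + 15*n + t^2 - 5*t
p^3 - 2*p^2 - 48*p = p*(p - 8)*(p + 6)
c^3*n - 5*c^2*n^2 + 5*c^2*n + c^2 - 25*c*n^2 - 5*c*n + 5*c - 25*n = (c + 5)*(c - 5*n)*(c*n + 1)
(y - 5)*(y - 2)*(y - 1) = y^3 - 8*y^2 + 17*y - 10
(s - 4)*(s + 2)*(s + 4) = s^3 + 2*s^2 - 16*s - 32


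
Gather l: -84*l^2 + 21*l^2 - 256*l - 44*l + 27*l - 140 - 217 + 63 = -63*l^2 - 273*l - 294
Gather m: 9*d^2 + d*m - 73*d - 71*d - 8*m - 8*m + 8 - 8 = 9*d^2 - 144*d + m*(d - 16)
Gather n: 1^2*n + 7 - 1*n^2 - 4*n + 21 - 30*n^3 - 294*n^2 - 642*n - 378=-30*n^3 - 295*n^2 - 645*n - 350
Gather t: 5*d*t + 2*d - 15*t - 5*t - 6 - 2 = 2*d + t*(5*d - 20) - 8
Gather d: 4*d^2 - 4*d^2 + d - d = 0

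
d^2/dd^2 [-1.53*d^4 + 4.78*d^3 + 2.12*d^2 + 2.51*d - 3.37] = -18.36*d^2 + 28.68*d + 4.24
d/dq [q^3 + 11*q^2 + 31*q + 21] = 3*q^2 + 22*q + 31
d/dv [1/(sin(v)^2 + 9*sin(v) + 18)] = -(2*sin(v) + 9)*cos(v)/(sin(v)^2 + 9*sin(v) + 18)^2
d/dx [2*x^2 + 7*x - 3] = 4*x + 7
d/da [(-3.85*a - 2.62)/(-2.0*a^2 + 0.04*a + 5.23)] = (7.7*a^2 - 0.154*a - (3.85*a + 2.62)*(4.0*a - 0.04) - 20.1355)/(-2.0*a^2 + 0.04*a + 5.23)^2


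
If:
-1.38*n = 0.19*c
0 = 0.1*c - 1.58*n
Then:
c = 0.00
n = 0.00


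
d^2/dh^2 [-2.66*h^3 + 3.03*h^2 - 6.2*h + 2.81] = 6.06 - 15.96*h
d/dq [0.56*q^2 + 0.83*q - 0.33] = 1.12*q + 0.83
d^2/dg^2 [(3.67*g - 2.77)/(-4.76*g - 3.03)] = (231.386456 - 2.8421709430404e-14*g)/(4.76*g + 3.03)^3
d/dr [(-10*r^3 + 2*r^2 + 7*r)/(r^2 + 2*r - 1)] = (-10*r^4 - 40*r^3 + 27*r^2 - 4*r - 7)/(r^4 + 4*r^3 + 2*r^2 - 4*r + 1)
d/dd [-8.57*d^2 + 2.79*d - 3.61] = 2.79 - 17.14*d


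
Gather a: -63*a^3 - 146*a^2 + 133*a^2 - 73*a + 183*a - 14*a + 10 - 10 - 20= -63*a^3 - 13*a^2 + 96*a - 20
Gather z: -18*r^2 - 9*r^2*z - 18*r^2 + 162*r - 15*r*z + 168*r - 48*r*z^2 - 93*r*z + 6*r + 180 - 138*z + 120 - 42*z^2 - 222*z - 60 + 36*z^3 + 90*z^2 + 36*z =-36*r^2 + 336*r + 36*z^3 + z^2*(48 - 48*r) + z*(-9*r^2 - 108*r - 324) + 240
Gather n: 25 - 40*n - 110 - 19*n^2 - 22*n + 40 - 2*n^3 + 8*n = -2*n^3 - 19*n^2 - 54*n - 45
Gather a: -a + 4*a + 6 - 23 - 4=3*a - 21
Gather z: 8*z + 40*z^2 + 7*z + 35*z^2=75*z^2 + 15*z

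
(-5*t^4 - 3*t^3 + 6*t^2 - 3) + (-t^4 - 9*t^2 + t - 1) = -6*t^4 - 3*t^3 - 3*t^2 + t - 4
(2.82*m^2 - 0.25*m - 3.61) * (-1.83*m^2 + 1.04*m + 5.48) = -5.1606*m^4 + 3.3903*m^3 + 21.7999*m^2 - 5.1244*m - 19.7828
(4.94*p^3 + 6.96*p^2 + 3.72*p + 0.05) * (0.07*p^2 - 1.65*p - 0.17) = 0.3458*p^5 - 7.6638*p^4 - 12.0634*p^3 - 7.3177*p^2 - 0.7149*p - 0.0085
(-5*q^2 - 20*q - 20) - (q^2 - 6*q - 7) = -6*q^2 - 14*q - 13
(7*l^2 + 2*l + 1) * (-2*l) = -14*l^3 - 4*l^2 - 2*l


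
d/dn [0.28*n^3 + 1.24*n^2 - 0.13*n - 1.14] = 0.84*n^2 + 2.48*n - 0.13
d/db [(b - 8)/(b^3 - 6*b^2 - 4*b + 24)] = (b^3 - 6*b^2 - 4*b + (b - 8)*(-3*b^2 + 12*b + 4) + 24)/(b^3 - 6*b^2 - 4*b + 24)^2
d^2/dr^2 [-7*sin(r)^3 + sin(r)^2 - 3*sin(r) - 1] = 63*sin(r)^3 - 4*sin(r)^2 - 39*sin(r) + 2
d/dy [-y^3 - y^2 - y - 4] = -3*y^2 - 2*y - 1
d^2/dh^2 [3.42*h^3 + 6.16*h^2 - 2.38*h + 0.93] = 20.52*h + 12.32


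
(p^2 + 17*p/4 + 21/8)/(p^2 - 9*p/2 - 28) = (p + 3/4)/(p - 8)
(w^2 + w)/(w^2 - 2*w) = (w + 1)/(w - 2)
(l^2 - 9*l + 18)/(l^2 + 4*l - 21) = (l - 6)/(l + 7)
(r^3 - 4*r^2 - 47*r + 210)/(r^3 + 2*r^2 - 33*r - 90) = (r^2 + 2*r - 35)/(r^2 + 8*r + 15)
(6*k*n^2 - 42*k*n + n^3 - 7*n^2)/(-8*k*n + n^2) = (-6*k*n + 42*k - n^2 + 7*n)/(8*k - n)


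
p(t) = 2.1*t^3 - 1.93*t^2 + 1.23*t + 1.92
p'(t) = 6.3*t^2 - 3.86*t + 1.23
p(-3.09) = -82.27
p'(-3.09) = 73.31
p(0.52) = 2.33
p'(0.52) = 0.93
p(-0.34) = 1.20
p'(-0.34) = 3.27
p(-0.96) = -2.90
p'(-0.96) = 10.74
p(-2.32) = -37.54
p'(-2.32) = 44.09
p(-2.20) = -32.49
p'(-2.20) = 40.21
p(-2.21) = -32.89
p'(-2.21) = 40.53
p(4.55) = 165.37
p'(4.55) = 114.09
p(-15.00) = -7538.28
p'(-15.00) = 1476.63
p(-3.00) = -75.84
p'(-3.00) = 69.51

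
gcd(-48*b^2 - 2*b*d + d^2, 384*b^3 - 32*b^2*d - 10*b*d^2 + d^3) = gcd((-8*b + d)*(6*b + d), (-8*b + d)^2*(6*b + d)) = 48*b^2 + 2*b*d - d^2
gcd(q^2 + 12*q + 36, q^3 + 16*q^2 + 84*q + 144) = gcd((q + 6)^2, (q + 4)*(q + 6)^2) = q^2 + 12*q + 36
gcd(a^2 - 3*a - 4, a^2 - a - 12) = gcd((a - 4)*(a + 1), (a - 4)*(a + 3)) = a - 4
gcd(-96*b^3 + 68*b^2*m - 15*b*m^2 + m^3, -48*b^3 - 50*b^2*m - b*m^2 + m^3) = 8*b - m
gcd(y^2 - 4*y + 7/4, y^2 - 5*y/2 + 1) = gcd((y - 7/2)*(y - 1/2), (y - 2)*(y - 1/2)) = y - 1/2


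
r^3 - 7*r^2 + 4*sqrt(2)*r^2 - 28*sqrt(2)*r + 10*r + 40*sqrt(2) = (r - 5)*(r - 2)*(r + 4*sqrt(2))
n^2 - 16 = (n - 4)*(n + 4)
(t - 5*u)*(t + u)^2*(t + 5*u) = t^4 + 2*t^3*u - 24*t^2*u^2 - 50*t*u^3 - 25*u^4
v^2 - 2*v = v*(v - 2)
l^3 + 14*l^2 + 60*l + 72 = (l + 2)*(l + 6)^2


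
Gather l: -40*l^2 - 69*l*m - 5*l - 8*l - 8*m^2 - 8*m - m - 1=-40*l^2 + l*(-69*m - 13) - 8*m^2 - 9*m - 1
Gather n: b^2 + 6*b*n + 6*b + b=b^2 + 6*b*n + 7*b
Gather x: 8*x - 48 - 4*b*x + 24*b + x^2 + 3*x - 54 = 24*b + x^2 + x*(11 - 4*b) - 102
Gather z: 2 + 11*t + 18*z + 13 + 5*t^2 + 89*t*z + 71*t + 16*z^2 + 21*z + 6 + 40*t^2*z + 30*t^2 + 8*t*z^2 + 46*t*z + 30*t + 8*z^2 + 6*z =35*t^2 + 112*t + z^2*(8*t + 24) + z*(40*t^2 + 135*t + 45) + 21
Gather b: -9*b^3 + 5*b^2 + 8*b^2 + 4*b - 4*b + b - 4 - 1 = -9*b^3 + 13*b^2 + b - 5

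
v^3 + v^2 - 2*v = v*(v - 1)*(v + 2)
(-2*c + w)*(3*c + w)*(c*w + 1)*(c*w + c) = -6*c^4*w^2 - 6*c^4*w + c^3*w^3 + c^3*w^2 - 6*c^3*w - 6*c^3 + c^2*w^4 + c^2*w^3 + c^2*w^2 + c^2*w + c*w^3 + c*w^2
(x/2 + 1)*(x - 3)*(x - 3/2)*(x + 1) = x^4/2 - 3*x^3/4 - 7*x^2/2 + 9*x/4 + 9/2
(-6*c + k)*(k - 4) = -6*c*k + 24*c + k^2 - 4*k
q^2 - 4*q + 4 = (q - 2)^2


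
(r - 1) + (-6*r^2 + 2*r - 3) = -6*r^2 + 3*r - 4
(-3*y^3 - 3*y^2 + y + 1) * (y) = -3*y^4 - 3*y^3 + y^2 + y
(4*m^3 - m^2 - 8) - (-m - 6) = 4*m^3 - m^2 + m - 2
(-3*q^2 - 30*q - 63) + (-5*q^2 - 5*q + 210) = -8*q^2 - 35*q + 147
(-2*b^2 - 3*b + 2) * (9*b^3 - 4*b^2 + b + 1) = -18*b^5 - 19*b^4 + 28*b^3 - 13*b^2 - b + 2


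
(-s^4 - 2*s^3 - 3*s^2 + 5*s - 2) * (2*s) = -2*s^5 - 4*s^4 - 6*s^3 + 10*s^2 - 4*s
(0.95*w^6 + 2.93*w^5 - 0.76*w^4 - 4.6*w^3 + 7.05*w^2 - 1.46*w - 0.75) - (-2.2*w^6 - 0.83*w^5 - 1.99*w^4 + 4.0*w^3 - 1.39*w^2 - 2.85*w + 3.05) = 3.15*w^6 + 3.76*w^5 + 1.23*w^4 - 8.6*w^3 + 8.44*w^2 + 1.39*w - 3.8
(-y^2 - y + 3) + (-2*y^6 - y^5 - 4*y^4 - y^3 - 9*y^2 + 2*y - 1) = -2*y^6 - y^5 - 4*y^4 - y^3 - 10*y^2 + y + 2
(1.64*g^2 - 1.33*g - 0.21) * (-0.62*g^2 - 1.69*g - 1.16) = -1.0168*g^4 - 1.947*g^3 + 0.4755*g^2 + 1.8977*g + 0.2436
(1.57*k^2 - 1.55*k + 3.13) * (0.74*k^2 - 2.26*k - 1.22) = 1.1618*k^4 - 4.6952*k^3 + 3.9038*k^2 - 5.1828*k - 3.8186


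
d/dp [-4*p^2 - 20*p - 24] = -8*p - 20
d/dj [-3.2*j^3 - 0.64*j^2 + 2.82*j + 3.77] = -9.6*j^2 - 1.28*j + 2.82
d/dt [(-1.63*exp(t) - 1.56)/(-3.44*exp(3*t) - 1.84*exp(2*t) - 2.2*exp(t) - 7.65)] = (-11.2144*exp(3*t) - 19.0984*exp(2*t) - 5.7408*exp(t) + 9.0375)*exp(t)/(11.8336*exp(6*t) + 12.6592*exp(5*t) + 18.5216*exp(4*t) + 60.728*exp(3*t) + 32.992*exp(2*t) + 33.66*exp(t) + 58.5225)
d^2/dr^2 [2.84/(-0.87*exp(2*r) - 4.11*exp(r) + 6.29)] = (-2.84*(1.74*exp(r) + 4.11)*(3.48*exp(r) + 8.22)*exp(r) + (9.8832*exp(r) + 11.6724)*(0.87*exp(2*r) + 4.11*exp(r) - 6.29))*exp(r)/(0.87*exp(2*r) + 4.11*exp(r) - 6.29)^3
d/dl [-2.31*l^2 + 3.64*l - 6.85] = 3.64 - 4.62*l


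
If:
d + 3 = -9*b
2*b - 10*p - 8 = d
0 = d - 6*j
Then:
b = 10*p/11 + 5/11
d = -90*p/11 - 78/11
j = -15*p/11 - 13/11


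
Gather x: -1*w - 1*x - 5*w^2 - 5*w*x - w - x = -5*w^2 - 2*w + x*(-5*w - 2)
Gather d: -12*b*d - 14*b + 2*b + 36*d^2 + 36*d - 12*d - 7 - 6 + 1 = -12*b + 36*d^2 + d*(24 - 12*b) - 12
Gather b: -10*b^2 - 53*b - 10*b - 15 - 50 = -10*b^2 - 63*b - 65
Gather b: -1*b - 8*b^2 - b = -8*b^2 - 2*b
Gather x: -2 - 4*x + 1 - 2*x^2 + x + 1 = -2*x^2 - 3*x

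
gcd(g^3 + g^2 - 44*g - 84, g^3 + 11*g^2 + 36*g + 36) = g^2 + 8*g + 12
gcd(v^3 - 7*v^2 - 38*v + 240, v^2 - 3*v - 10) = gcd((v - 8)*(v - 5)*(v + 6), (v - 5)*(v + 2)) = v - 5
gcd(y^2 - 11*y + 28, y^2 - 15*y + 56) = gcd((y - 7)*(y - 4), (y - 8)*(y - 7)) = y - 7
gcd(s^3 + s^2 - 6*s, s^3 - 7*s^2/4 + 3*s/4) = s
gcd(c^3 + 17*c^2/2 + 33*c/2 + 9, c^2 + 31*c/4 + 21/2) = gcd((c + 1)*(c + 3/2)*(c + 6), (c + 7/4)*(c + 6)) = c + 6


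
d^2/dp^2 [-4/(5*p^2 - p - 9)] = 8*(-25*p^2 + 5*p + (10*p - 1)^2 + 45)/(-5*p^2 + p + 9)^3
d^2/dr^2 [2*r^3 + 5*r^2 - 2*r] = 12*r + 10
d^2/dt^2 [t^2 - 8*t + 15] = 2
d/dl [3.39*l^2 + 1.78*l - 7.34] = 6.78*l + 1.78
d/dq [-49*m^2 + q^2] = 2*q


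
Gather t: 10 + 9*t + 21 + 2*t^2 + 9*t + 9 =2*t^2 + 18*t + 40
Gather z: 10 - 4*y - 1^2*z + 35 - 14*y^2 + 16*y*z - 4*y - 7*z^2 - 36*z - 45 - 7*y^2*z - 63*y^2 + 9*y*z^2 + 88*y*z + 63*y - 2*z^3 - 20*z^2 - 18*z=-77*y^2 + 55*y - 2*z^3 + z^2*(9*y - 27) + z*(-7*y^2 + 104*y - 55)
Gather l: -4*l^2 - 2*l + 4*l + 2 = -4*l^2 + 2*l + 2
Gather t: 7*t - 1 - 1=7*t - 2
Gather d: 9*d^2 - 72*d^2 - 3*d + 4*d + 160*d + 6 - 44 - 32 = -63*d^2 + 161*d - 70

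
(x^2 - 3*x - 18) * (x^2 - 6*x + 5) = x^4 - 9*x^3 + 5*x^2 + 93*x - 90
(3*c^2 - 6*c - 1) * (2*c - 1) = 6*c^3 - 15*c^2 + 4*c + 1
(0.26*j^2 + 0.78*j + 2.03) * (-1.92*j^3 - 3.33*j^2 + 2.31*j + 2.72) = -0.4992*j^5 - 2.3634*j^4 - 5.8944*j^3 - 4.2509*j^2 + 6.8109*j + 5.5216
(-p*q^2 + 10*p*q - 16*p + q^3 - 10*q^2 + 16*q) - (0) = -p*q^2 + 10*p*q - 16*p + q^3 - 10*q^2 + 16*q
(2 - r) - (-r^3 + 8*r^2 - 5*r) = r^3 - 8*r^2 + 4*r + 2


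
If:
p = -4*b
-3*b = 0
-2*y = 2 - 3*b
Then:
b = 0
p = 0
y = -1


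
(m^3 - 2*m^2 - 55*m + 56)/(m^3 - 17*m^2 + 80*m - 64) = (m + 7)/(m - 8)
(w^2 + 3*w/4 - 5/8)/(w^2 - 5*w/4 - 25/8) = (2*w - 1)/(2*w - 5)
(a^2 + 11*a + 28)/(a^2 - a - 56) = (a + 4)/(a - 8)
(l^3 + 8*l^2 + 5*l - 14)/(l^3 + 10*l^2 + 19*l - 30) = (l^2 + 9*l + 14)/(l^2 + 11*l + 30)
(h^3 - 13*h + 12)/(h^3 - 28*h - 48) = (-h^3 + 13*h - 12)/(-h^3 + 28*h + 48)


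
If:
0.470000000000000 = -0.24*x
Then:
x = -1.96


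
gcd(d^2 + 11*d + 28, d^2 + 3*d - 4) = d + 4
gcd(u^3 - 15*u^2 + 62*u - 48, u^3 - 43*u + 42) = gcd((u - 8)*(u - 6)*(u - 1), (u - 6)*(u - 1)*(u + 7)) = u^2 - 7*u + 6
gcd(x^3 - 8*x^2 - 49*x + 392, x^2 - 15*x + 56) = x^2 - 15*x + 56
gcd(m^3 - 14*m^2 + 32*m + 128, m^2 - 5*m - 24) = m - 8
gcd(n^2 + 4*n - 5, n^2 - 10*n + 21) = 1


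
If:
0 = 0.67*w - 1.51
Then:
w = 2.25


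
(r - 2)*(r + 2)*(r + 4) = r^3 + 4*r^2 - 4*r - 16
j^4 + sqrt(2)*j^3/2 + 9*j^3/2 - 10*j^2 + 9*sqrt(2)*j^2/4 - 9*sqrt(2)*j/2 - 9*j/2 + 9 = (j - 3/2)*(j + 6)*(j - sqrt(2)/2)*(j + sqrt(2))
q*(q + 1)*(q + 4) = q^3 + 5*q^2 + 4*q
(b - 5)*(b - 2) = b^2 - 7*b + 10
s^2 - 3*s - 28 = (s - 7)*(s + 4)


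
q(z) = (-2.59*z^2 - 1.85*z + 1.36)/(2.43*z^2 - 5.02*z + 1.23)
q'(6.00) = 0.16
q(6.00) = -1.76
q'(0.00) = 3.01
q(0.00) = 1.11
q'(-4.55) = 0.08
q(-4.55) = -0.59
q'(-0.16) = 1.61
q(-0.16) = 0.76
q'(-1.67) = 0.28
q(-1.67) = -0.17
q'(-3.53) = 0.11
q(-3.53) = -0.50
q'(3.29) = 1.25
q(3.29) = -2.97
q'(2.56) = 4.64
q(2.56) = -4.73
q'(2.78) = 2.83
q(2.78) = -3.93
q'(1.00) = 4.90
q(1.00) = 2.26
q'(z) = (5.02 - 4.86*z)*(-2.59*z^2 - 1.85*z + 1.36)/(2.43*z^2 - 5.02*z + 1.23)^2 + (-5.18*z - 1.85)/(2.43*z^2 - 5.02*z + 1.23) = (17.4973*z^2 - 12.981*z + 4.5517)/(5.9049*z^4 - 24.3972*z^3 + 31.1782*z^2 - 12.3492*z + 1.5129)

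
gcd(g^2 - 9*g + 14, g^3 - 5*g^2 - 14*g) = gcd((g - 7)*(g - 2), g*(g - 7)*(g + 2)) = g - 7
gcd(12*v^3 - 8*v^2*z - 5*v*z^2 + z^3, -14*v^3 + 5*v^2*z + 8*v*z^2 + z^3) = -2*v^2 + v*z + z^2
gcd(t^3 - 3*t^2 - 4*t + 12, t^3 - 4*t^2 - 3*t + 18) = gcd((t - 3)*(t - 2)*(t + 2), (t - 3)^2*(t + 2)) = t^2 - t - 6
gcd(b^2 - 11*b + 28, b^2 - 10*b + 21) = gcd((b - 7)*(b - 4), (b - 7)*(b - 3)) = b - 7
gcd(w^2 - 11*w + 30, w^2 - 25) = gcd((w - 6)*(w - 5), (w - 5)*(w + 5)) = w - 5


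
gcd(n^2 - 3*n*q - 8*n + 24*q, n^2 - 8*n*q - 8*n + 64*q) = n - 8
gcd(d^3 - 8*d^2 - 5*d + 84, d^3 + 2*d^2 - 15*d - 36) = d^2 - d - 12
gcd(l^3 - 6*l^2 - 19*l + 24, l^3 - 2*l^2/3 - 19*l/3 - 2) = 1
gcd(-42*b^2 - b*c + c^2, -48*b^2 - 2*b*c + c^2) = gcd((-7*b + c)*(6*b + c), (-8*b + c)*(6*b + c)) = 6*b + c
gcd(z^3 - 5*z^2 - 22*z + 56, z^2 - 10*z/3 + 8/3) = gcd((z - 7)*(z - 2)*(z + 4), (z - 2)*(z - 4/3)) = z - 2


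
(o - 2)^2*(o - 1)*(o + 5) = o^4 - 17*o^2 + 36*o - 20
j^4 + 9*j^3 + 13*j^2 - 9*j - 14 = (j - 1)*(j + 1)*(j + 2)*(j + 7)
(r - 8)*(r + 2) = r^2 - 6*r - 16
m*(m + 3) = m^2 + 3*m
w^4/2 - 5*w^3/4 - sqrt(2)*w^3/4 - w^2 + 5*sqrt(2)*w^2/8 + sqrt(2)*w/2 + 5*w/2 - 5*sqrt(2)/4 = (w/2 + sqrt(2)/2)*(w - 5/2)*(w - sqrt(2))*(w - sqrt(2)/2)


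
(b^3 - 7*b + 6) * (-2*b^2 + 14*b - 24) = -2*b^5 + 14*b^4 - 10*b^3 - 110*b^2 + 252*b - 144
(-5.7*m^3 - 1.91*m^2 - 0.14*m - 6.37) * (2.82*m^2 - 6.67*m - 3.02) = -16.074*m^5 + 32.6328*m^4 + 29.5589*m^3 - 11.2614*m^2 + 42.9107*m + 19.2374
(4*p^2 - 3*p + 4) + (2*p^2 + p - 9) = 6*p^2 - 2*p - 5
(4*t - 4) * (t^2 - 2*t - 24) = 4*t^3 - 12*t^2 - 88*t + 96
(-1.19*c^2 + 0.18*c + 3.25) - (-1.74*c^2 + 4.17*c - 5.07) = 0.55*c^2 - 3.99*c + 8.32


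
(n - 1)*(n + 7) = n^2 + 6*n - 7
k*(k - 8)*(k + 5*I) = k^3 - 8*k^2 + 5*I*k^2 - 40*I*k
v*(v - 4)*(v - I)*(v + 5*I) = v^4 - 4*v^3 + 4*I*v^3 + 5*v^2 - 16*I*v^2 - 20*v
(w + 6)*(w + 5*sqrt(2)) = w^2 + 6*w + 5*sqrt(2)*w + 30*sqrt(2)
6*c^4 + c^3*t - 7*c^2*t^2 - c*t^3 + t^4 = (-3*c + t)*(-c + t)*(c + t)*(2*c + t)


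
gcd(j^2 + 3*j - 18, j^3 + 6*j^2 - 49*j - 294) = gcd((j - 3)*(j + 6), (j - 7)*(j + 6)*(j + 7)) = j + 6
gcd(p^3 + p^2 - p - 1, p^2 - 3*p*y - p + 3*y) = p - 1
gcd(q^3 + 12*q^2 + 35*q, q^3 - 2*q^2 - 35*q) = q^2 + 5*q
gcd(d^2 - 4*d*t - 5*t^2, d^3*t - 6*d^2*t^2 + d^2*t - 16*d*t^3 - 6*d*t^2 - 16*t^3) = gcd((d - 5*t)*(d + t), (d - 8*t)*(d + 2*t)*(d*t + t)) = 1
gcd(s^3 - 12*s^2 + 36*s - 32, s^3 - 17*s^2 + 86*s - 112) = s^2 - 10*s + 16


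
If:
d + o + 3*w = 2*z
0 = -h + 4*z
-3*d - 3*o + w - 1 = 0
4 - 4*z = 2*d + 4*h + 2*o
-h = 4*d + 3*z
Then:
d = -161/408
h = 46/51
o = 19/136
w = 4/17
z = 23/102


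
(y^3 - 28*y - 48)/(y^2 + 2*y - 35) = (y^3 - 28*y - 48)/(y^2 + 2*y - 35)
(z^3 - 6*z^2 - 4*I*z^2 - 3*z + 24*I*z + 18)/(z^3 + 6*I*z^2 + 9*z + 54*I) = (z^2 - z*(6 + I) + 6*I)/(z^2 + 9*I*z - 18)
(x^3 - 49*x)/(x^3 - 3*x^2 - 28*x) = (x + 7)/(x + 4)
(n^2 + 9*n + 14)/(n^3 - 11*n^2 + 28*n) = (n^2 + 9*n + 14)/(n*(n^2 - 11*n + 28))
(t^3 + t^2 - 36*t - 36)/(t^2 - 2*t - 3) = (t^2 - 36)/(t - 3)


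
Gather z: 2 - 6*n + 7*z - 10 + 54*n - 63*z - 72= 48*n - 56*z - 80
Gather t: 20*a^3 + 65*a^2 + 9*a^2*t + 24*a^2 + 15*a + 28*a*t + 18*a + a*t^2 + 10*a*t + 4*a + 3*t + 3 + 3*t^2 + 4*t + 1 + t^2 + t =20*a^3 + 89*a^2 + 37*a + t^2*(a + 4) + t*(9*a^2 + 38*a + 8) + 4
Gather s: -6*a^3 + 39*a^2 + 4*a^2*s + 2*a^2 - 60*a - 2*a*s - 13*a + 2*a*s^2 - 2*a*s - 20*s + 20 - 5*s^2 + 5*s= -6*a^3 + 41*a^2 - 73*a + s^2*(2*a - 5) + s*(4*a^2 - 4*a - 15) + 20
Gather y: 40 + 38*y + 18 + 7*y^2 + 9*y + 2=7*y^2 + 47*y + 60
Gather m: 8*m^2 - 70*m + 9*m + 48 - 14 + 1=8*m^2 - 61*m + 35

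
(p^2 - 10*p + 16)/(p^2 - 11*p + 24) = (p - 2)/(p - 3)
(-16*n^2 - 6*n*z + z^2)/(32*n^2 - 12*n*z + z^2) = (2*n + z)/(-4*n + z)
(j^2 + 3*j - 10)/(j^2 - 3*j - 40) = (j - 2)/(j - 8)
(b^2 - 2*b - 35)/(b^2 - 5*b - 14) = (b + 5)/(b + 2)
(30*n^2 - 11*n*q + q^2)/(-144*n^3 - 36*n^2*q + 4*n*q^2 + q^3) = (-5*n + q)/(24*n^2 + 10*n*q + q^2)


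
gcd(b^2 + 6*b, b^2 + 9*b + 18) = b + 6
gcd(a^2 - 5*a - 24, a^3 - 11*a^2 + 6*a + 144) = a^2 - 5*a - 24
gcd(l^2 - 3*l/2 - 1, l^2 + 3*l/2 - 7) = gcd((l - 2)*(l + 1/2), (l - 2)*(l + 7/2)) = l - 2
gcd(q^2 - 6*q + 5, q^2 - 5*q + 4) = q - 1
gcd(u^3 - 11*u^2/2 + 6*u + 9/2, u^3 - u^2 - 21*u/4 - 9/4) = u^2 - 5*u/2 - 3/2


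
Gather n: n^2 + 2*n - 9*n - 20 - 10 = n^2 - 7*n - 30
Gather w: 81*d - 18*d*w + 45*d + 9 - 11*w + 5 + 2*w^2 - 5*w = 126*d + 2*w^2 + w*(-18*d - 16) + 14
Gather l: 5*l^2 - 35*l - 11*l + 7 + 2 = 5*l^2 - 46*l + 9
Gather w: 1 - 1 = 0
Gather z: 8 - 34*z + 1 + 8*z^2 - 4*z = 8*z^2 - 38*z + 9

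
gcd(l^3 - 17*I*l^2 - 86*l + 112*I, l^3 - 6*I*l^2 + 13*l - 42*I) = l^2 - 9*I*l - 14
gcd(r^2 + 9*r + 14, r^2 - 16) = 1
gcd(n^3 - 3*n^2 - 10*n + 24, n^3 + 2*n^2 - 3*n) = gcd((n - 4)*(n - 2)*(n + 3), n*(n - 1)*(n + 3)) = n + 3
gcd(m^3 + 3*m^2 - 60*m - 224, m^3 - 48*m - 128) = m^2 - 4*m - 32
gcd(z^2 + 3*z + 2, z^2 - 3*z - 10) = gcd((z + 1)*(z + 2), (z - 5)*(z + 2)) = z + 2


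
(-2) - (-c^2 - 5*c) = c^2 + 5*c - 2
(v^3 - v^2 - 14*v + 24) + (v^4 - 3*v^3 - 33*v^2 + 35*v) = v^4 - 2*v^3 - 34*v^2 + 21*v + 24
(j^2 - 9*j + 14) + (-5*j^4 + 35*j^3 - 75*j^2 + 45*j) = -5*j^4 + 35*j^3 - 74*j^2 + 36*j + 14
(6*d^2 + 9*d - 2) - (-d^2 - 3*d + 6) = 7*d^2 + 12*d - 8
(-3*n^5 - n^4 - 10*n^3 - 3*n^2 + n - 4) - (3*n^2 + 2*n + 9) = -3*n^5 - n^4 - 10*n^3 - 6*n^2 - n - 13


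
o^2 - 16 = (o - 4)*(o + 4)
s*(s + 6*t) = s^2 + 6*s*t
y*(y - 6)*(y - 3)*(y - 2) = y^4 - 11*y^3 + 36*y^2 - 36*y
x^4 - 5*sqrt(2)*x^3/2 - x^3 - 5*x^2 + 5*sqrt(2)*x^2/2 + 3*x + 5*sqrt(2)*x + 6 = (x - 2)*(x + 1)*(x - 3*sqrt(2))*(x + sqrt(2)/2)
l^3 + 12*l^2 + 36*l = l*(l + 6)^2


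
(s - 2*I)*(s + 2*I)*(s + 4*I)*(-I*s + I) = -I*s^4 + 4*s^3 + I*s^3 - 4*s^2 - 4*I*s^2 + 16*s + 4*I*s - 16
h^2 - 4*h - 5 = (h - 5)*(h + 1)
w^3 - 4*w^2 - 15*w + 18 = (w - 6)*(w - 1)*(w + 3)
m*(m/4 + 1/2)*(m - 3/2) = m^3/4 + m^2/8 - 3*m/4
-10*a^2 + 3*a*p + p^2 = (-2*a + p)*(5*a + p)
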